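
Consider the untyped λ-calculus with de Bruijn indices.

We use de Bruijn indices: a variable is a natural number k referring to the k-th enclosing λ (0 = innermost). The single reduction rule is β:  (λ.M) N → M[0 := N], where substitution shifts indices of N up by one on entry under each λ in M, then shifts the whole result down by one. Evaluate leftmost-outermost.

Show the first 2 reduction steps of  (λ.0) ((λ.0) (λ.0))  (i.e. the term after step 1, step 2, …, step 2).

  start: (λ.0) ((λ.0) (λ.0))
  step 1: (λ.0) (λ.0)
  step 2: λ.0

Answer: after 2 steps: λ.0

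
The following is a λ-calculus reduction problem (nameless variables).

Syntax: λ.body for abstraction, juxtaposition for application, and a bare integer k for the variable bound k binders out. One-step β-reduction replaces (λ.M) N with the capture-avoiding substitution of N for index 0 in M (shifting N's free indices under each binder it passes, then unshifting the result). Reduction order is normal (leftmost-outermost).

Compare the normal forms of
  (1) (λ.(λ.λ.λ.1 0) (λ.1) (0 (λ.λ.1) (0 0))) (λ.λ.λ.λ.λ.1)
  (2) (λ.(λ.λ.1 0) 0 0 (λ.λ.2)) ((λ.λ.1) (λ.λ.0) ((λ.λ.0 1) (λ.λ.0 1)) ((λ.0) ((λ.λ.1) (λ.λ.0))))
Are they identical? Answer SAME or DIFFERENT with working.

Term A:
  start: (λ.(λ.λ.λ.1 0) (λ.1) (0 (λ.λ.1) (0 0))) (λ.λ.λ.λ.λ.1)
  →1  (λ.λ.λ.1 0) (λ.λ.λ.λ.λ.λ.1) ((λ.λ.λ.λ.λ.1) (λ.λ.1) ((λ.λ.λ.λ.λ.1) (λ.λ.λ.λ.λ.1)))
  →2  (λ.λ.1 0) ((λ.λ.λ.λ.λ.1) (λ.λ.1) ((λ.λ.λ.λ.λ.1) (λ.λ.λ.λ.λ.1)))
  →3  λ.(λ.λ.λ.λ.λ.1) (λ.λ.1) ((λ.λ.λ.λ.λ.1) (λ.λ.λ.λ.λ.1)) 0
  →4  λ.(λ.λ.λ.λ.1) ((λ.λ.λ.λ.λ.1) (λ.λ.λ.λ.λ.1)) 0
  →5  λ.(λ.λ.λ.1) 0
  →6  λ.λ.λ.1

Term B:
  start: (λ.(λ.λ.1 0) 0 0 (λ.λ.2)) ((λ.λ.1) (λ.λ.0) ((λ.λ.0 1) (λ.λ.0 1)) ((λ.0) ((λ.λ.1) (λ.λ.0))))
  →1  (λ.λ.1 0) ((λ.λ.1) (λ.λ.0) ((λ.λ.0 1) (λ.λ.0 1)) ((λ.0) ((λ.λ.1) (λ.λ.0)))) ((λ.λ.1) (λ.λ.0) ((λ.λ.0 1) (λ.λ.0 1)) ((λ.0) ((λ.λ.1) (λ.λ.0)))) (λ.λ.(λ.λ.1) (λ.λ.0) ((λ.λ.0 1) (λ.λ.0 1)) ((λ.0) ((λ.λ.1) (λ.λ.0))))
  →2  (λ.(λ.λ.1) (λ.λ.0) ((λ.λ.0 1) (λ.λ.0 1)) ((λ.0) ((λ.λ.1) (λ.λ.0))) 0) ((λ.λ.1) (λ.λ.0) ((λ.λ.0 1) (λ.λ.0 1)) ((λ.0) ((λ.λ.1) (λ.λ.0)))) (λ.λ.(λ.λ.1) (λ.λ.0) ((λ.λ.0 1) (λ.λ.0 1)) ((λ.0) ((λ.λ.1) (λ.λ.0))))
  →3  (λ.λ.1) (λ.λ.0) ((λ.λ.0 1) (λ.λ.0 1)) ((λ.0) ((λ.λ.1) (λ.λ.0))) ((λ.λ.1) (λ.λ.0) ((λ.λ.0 1) (λ.λ.0 1)) ((λ.0) ((λ.λ.1) (λ.λ.0)))) (λ.λ.(λ.λ.1) (λ.λ.0) ((λ.λ.0 1) (λ.λ.0 1)) ((λ.0) ((λ.λ.1) (λ.λ.0))))
  →4  (λ.λ.λ.0) ((λ.λ.0 1) (λ.λ.0 1)) ((λ.0) ((λ.λ.1) (λ.λ.0))) ((λ.λ.1) (λ.λ.0) ((λ.λ.0 1) (λ.λ.0 1)) ((λ.0) ((λ.λ.1) (λ.λ.0)))) (λ.λ.(λ.λ.1) (λ.λ.0) ((λ.λ.0 1) (λ.λ.0 1)) ((λ.0) ((λ.λ.1) (λ.λ.0))))
  →5  (λ.λ.0) ((λ.0) ((λ.λ.1) (λ.λ.0))) ((λ.λ.1) (λ.λ.0) ((λ.λ.0 1) (λ.λ.0 1)) ((λ.0) ((λ.λ.1) (λ.λ.0)))) (λ.λ.(λ.λ.1) (λ.λ.0) ((λ.λ.0 1) (λ.λ.0 1)) ((λ.0) ((λ.λ.1) (λ.λ.0))))
  →6  (λ.0) ((λ.λ.1) (λ.λ.0) ((λ.λ.0 1) (λ.λ.0 1)) ((λ.0) ((λ.λ.1) (λ.λ.0)))) (λ.λ.(λ.λ.1) (λ.λ.0) ((λ.λ.0 1) (λ.λ.0 1)) ((λ.0) ((λ.λ.1) (λ.λ.0))))
  →7  (λ.λ.1) (λ.λ.0) ((λ.λ.0 1) (λ.λ.0 1)) ((λ.0) ((λ.λ.1) (λ.λ.0))) (λ.λ.(λ.λ.1) (λ.λ.0) ((λ.λ.0 1) (λ.λ.0 1)) ((λ.0) ((λ.λ.1) (λ.λ.0))))
  →8  (λ.λ.λ.0) ((λ.λ.0 1) (λ.λ.0 1)) ((λ.0) ((λ.λ.1) (λ.λ.0))) (λ.λ.(λ.λ.1) (λ.λ.0) ((λ.λ.0 1) (λ.λ.0 1)) ((λ.0) ((λ.λ.1) (λ.λ.0))))
  →9  (λ.λ.0) ((λ.0) ((λ.λ.1) (λ.λ.0))) (λ.λ.(λ.λ.1) (λ.λ.0) ((λ.λ.0 1) (λ.λ.0 1)) ((λ.0) ((λ.λ.1) (λ.λ.0))))
  →10  (λ.0) (λ.λ.(λ.λ.1) (λ.λ.0) ((λ.λ.0 1) (λ.λ.0 1)) ((λ.0) ((λ.λ.1) (λ.λ.0))))
  →11  λ.λ.(λ.λ.1) (λ.λ.0) ((λ.λ.0 1) (λ.λ.0 1)) ((λ.0) ((λ.λ.1) (λ.λ.0)))
  →12  λ.λ.(λ.λ.λ.0) ((λ.λ.0 1) (λ.λ.0 1)) ((λ.0) ((λ.λ.1) (λ.λ.0)))
  →13  λ.λ.(λ.λ.0) ((λ.0) ((λ.λ.1) (λ.λ.0)))
  →14  λ.λ.λ.0

Answer: DIFFERENT — A ⇓ λ.λ.λ.1, B ⇓ λ.λ.λ.0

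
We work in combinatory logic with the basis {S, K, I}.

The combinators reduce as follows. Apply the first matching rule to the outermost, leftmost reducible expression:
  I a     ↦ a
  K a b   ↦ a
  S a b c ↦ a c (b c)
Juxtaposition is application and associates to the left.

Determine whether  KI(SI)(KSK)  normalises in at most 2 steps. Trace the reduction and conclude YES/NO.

Answer: NO — after 2 steps the term is KSK, not yet normal

Derivation:
  start: KI(SI)(KSK)
  step 1: I(KSK)
  step 2: KSK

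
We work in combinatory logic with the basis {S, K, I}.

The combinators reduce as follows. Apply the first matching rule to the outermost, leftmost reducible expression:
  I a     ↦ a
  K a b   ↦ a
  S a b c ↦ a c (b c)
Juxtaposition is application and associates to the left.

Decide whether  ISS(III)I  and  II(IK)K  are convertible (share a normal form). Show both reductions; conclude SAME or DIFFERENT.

Answer: DIFFERENT — A ⇓ SII, B ⇓ KK

Derivation:
Term A:
  start: ISS(III)I
  step 1: SS(III)I
  step 2: SI(IIII)
  step 3: SI(III)
  step 4: SI(II)
  step 5: SII

Term B:
  start: II(IK)K
  step 1: I(IK)K
  step 2: IKK
  step 3: KK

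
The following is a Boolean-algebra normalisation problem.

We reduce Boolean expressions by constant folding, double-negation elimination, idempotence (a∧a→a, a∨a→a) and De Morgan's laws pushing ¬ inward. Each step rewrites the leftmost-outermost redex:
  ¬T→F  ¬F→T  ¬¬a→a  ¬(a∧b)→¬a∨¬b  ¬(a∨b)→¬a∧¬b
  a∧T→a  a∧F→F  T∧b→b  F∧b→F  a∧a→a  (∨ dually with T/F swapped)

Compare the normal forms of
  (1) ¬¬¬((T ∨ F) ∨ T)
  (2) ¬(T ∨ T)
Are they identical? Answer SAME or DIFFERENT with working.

Answer: SAME — A ⇓ F, B ⇓ F

Derivation:
Term A:
  start: ¬¬¬((T ∨ F) ∨ T)
  step 1: ¬((T ∨ F) ∨ T)
  step 2: ¬(T ∨ F) ∧ ¬T
  step 3: (¬T ∧ ¬F) ∧ ¬T
  step 4: (F ∧ ¬F) ∧ ¬T
  step 5: F ∧ ¬T
  step 6: F

Term B:
  start: ¬(T ∨ T)
  step 1: ¬T ∧ ¬T
  step 2: ¬T
  step 3: F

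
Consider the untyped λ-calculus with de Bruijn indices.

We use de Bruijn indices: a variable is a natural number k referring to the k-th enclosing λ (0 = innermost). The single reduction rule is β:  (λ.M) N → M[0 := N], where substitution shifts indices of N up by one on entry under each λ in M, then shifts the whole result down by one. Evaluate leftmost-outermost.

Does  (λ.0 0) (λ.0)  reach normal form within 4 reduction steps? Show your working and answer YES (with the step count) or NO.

Answer: YES — reaches normal form λ.0 in 2 ≤ 4 steps

Reduction:
  start: (λ.0 0) (λ.0)
  [1] (λ.0) (λ.0)
  [2] λ.0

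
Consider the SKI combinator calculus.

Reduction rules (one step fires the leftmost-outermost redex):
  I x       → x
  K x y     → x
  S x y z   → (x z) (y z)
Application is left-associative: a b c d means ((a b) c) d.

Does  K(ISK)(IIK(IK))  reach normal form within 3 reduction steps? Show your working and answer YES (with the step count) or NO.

Answer: YES — reaches normal form SK in 2 ≤ 3 steps

Working:
  start: K(ISK)(IIK(IK))
  step 1: ISK
  step 2: SK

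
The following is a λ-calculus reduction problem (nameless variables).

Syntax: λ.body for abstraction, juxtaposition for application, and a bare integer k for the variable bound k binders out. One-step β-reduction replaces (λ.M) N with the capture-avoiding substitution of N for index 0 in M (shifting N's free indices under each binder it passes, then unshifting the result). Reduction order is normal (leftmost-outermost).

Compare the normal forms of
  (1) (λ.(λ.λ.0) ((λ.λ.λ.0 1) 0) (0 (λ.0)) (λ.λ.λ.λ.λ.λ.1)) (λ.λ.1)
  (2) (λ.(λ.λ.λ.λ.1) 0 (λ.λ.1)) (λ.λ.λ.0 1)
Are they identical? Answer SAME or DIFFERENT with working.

Term A:
  start: (λ.(λ.λ.0) ((λ.λ.λ.0 1) 0) (0 (λ.0)) (λ.λ.λ.λ.λ.λ.1)) (λ.λ.1)
  →1  (λ.λ.0) ((λ.λ.λ.0 1) (λ.λ.1)) ((λ.λ.1) (λ.0)) (λ.λ.λ.λ.λ.λ.1)
  →2  (λ.0) ((λ.λ.1) (λ.0)) (λ.λ.λ.λ.λ.λ.1)
  →3  (λ.λ.1) (λ.0) (λ.λ.λ.λ.λ.λ.1)
  →4  (λ.λ.0) (λ.λ.λ.λ.λ.λ.1)
  →5  λ.0

Term B:
  start: (λ.(λ.λ.λ.λ.1) 0 (λ.λ.1)) (λ.λ.λ.0 1)
  →1  (λ.λ.λ.λ.1) (λ.λ.λ.0 1) (λ.λ.1)
  →2  (λ.λ.λ.1) (λ.λ.1)
  →3  λ.λ.1

Answer: DIFFERENT — A ⇓ λ.0, B ⇓ λ.λ.1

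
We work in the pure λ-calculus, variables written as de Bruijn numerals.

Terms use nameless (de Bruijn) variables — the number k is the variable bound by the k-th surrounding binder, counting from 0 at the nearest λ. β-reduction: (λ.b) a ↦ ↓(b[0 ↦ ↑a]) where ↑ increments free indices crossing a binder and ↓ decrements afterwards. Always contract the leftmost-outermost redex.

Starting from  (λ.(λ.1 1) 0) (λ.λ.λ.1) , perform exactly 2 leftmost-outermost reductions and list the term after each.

  start: (λ.(λ.1 1) 0) (λ.λ.λ.1)
  →1  (λ.(λ.λ.λ.1) (λ.λ.λ.1)) (λ.λ.λ.1)
  →2  (λ.λ.λ.1) (λ.λ.λ.1)

Answer: after 2 steps: (λ.λ.λ.1) (λ.λ.λ.1)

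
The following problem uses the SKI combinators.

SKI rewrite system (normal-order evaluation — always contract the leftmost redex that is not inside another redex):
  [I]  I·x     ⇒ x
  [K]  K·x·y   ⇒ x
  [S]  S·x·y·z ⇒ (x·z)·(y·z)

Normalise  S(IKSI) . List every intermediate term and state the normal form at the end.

Answer: normal form = SS  (in 2 steps)

Reduction:
  start: S(IKSI)
  →1  S(KSI)
  →2  SS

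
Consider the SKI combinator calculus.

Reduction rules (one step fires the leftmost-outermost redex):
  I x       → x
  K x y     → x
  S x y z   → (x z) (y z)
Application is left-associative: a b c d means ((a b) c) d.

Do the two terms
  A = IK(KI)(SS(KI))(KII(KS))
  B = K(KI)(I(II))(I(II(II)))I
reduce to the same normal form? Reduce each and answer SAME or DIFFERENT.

Term A:
  start: IK(KI)(SS(KI))(KII(KS))
  step 1: K(KI)(SS(KI))(KII(KS))
  step 2: KI(KII(KS))
  step 3: I

Term B:
  start: K(KI)(I(II))(I(II(II)))I
  step 1: KI(I(II(II)))I
  step 2: II
  step 3: I

Answer: SAME — A ⇓ I, B ⇓ I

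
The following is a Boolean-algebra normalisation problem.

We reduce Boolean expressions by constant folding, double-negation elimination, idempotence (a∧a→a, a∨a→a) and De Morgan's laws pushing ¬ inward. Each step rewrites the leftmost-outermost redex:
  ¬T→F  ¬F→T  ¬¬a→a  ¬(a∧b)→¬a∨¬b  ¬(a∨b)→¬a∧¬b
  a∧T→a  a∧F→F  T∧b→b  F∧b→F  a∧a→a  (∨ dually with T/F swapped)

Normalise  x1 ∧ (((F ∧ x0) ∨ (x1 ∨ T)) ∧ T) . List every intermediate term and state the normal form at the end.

  start: x1 ∧ (((F ∧ x0) ∨ (x1 ∨ T)) ∧ T)
  →1  x1 ∧ ((F ∧ x0) ∨ (x1 ∨ T))
  →2  x1 ∧ (F ∨ (x1 ∨ T))
  →3  x1 ∧ (x1 ∨ T)
  →4  x1 ∧ T
  →5  x1

Answer: normal form = x1  (in 5 steps)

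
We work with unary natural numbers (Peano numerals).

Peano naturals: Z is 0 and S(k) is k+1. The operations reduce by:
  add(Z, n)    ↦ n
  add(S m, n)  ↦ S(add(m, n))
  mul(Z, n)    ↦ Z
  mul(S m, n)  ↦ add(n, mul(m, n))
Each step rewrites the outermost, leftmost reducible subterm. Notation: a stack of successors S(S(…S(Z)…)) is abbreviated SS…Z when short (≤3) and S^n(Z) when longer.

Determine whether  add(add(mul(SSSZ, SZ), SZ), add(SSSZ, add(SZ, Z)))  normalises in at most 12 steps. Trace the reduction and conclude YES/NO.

Answer: NO — after 12 steps the term is S(S(add(add(S(add(Z, mul(Z, SZ))), SZ), add(SSSZ, add(SZ, Z))))), not yet normal

Working:
  start: add(add(mul(SSSZ, SZ), SZ), add(SSSZ, add(SZ, Z)))
  step 1: add(add(add(SZ, mul(SSZ, SZ)), SZ), add(SSSZ, add(SZ, Z)))
  step 2: add(add(S(add(Z, mul(SSZ, SZ))), SZ), add(SSSZ, add(SZ, Z)))
  step 3: add(S(add(add(Z, mul(SSZ, SZ)), SZ)), add(SSSZ, add(SZ, Z)))
  step 4: S(add(add(add(Z, mul(SSZ, SZ)), SZ), add(SSSZ, add(SZ, Z))))
  step 5: S(add(add(mul(SSZ, SZ), SZ), add(SSSZ, add(SZ, Z))))
  step 6: S(add(add(add(SZ, mul(SZ, SZ)), SZ), add(SSSZ, add(SZ, Z))))
  step 7: S(add(add(S(add(Z, mul(SZ, SZ))), SZ), add(SSSZ, add(SZ, Z))))
  step 8: S(add(S(add(add(Z, mul(SZ, SZ)), SZ)), add(SSSZ, add(SZ, Z))))
  step 9: S(S(add(add(add(Z, mul(SZ, SZ)), SZ), add(SSSZ, add(SZ, Z)))))
  step 10: S(S(add(add(mul(SZ, SZ), SZ), add(SSSZ, add(SZ, Z)))))
  step 11: S(S(add(add(add(SZ, mul(Z, SZ)), SZ), add(SSSZ, add(SZ, Z)))))
  step 12: S(S(add(add(S(add(Z, mul(Z, SZ))), SZ), add(SSSZ, add(SZ, Z)))))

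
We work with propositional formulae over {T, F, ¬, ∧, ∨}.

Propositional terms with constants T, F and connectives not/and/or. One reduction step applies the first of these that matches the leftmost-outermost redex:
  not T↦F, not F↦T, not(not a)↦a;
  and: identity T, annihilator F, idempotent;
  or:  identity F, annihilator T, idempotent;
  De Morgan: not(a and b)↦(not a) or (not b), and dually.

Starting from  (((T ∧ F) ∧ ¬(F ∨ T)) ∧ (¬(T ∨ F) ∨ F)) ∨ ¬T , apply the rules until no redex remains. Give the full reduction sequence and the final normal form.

Answer: normal form = F  (in 5 steps)

Working:
  start: (((T ∧ F) ∧ ¬(F ∨ T)) ∧ (¬(T ∨ F) ∨ F)) ∨ ¬T
  →1  ((F ∧ ¬(F ∨ T)) ∧ (¬(T ∨ F) ∨ F)) ∨ ¬T
  →2  (F ∧ (¬(T ∨ F) ∨ F)) ∨ ¬T
  →3  F ∨ ¬T
  →4  ¬T
  →5  F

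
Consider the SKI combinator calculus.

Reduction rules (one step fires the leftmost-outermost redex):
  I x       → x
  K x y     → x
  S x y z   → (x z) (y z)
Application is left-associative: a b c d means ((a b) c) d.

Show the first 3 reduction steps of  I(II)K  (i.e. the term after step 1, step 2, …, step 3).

  start: I(II)K
  step 1: IIK
  step 2: IK
  step 3: K

Answer: after 3 steps: K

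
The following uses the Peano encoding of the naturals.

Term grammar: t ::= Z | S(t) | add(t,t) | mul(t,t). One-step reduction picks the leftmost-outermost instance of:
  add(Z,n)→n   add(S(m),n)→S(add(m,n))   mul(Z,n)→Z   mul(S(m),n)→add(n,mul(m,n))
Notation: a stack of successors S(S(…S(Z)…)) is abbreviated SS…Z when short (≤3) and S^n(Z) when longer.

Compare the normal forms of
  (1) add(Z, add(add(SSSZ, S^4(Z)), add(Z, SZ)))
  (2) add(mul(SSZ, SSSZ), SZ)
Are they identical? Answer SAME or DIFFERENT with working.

Answer: DIFFERENT — A ⇓ S^8(Z), B ⇓ S^7(Z)

Derivation:
Term A:
  start: add(Z, add(add(SSSZ, S^4(Z)), add(Z, SZ)))
  [1] add(add(SSSZ, S^4(Z)), add(Z, SZ))
  [2] add(S(add(SSZ, S^4(Z))), add(Z, SZ))
  [3] S(add(add(SSZ, S^4(Z)), add(Z, SZ)))
  [4] S(add(S(add(SZ, S^4(Z))), add(Z, SZ)))
  [5] S(S(add(add(SZ, S^4(Z)), add(Z, SZ))))
  [6] S(S(add(S(add(Z, S^4(Z))), add(Z, SZ))))
  [7] S(S(S(add(add(Z, S^4(Z)), add(Z, SZ)))))
  [8] S(S(S(add(S^4(Z), add(Z, SZ)))))
  [9] S(S(S(S(add(SSSZ, add(Z, SZ))))))
  [10] S(S(S(S(S(add(SSZ, add(Z, SZ)))))))
  [11] S(S(S(S(S(S(add(SZ, add(Z, SZ))))))))
  [12] S(S(S(S(S(S(S(add(Z, add(Z, SZ)))))))))
  [13] S(S(S(S(S(S(S(add(Z, SZ))))))))
  [14] S^8(Z)

Term B:
  start: add(mul(SSZ, SSSZ), SZ)
  [1] add(add(SSSZ, mul(SZ, SSSZ)), SZ)
  [2] add(S(add(SSZ, mul(SZ, SSSZ))), SZ)
  [3] S(add(add(SSZ, mul(SZ, SSSZ)), SZ))
  [4] S(add(S(add(SZ, mul(SZ, SSSZ))), SZ))
  [5] S(S(add(add(SZ, mul(SZ, SSSZ)), SZ)))
  [6] S(S(add(S(add(Z, mul(SZ, SSSZ))), SZ)))
  [7] S(S(S(add(add(Z, mul(SZ, SSSZ)), SZ))))
  [8] S(S(S(add(mul(SZ, SSSZ), SZ))))
  [9] S(S(S(add(add(SSSZ, mul(Z, SSSZ)), SZ))))
  [10] S(S(S(add(S(add(SSZ, mul(Z, SSSZ))), SZ))))
  [11] S(S(S(S(add(add(SSZ, mul(Z, SSSZ)), SZ)))))
  [12] S(S(S(S(add(S(add(SZ, mul(Z, SSSZ))), SZ)))))
  [13] S(S(S(S(S(add(add(SZ, mul(Z, SSSZ)), SZ))))))
  [14] S(S(S(S(S(add(S(add(Z, mul(Z, SSSZ))), SZ))))))
  [15] S(S(S(S(S(S(add(add(Z, mul(Z, SSSZ)), SZ)))))))
  [16] S(S(S(S(S(S(add(mul(Z, SSSZ), SZ)))))))
  [17] S(S(S(S(S(S(add(Z, SZ)))))))
  [18] S^7(Z)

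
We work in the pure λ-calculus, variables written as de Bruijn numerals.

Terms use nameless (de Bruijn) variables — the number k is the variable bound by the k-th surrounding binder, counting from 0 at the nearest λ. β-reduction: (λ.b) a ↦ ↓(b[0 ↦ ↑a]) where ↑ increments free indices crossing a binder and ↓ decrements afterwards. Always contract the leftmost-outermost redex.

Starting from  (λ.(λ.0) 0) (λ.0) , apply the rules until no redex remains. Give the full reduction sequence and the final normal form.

  start: (λ.(λ.0) 0) (λ.0)
  →1  (λ.0) (λ.0)
  →2  λ.0

Answer: normal form = λ.0  (in 2 steps)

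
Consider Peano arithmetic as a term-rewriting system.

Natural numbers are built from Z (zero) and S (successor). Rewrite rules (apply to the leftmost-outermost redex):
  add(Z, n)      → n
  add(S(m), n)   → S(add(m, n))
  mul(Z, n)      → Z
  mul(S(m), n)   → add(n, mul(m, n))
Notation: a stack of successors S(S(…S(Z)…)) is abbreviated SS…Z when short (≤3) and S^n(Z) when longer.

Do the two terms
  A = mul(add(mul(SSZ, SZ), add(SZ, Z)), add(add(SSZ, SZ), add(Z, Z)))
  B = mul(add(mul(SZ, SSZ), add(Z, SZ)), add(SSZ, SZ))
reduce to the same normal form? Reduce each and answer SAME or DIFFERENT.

Answer: SAME — A ⇓ S^9(Z), B ⇓ S^9(Z)

Working:
Term A:
  start: mul(add(mul(SSZ, SZ), add(SZ, Z)), add(add(SSZ, SZ), add(Z, Z)))
  [1] mul(add(add(SZ, mul(SZ, SZ)), add(SZ, Z)), add(add(SSZ, SZ), add(Z, Z)))
  [2] mul(add(S(add(Z, mul(SZ, SZ))), add(SZ, Z)), add(add(SSZ, SZ), add(Z, Z)))
  [3] mul(S(add(add(Z, mul(SZ, SZ)), add(SZ, Z))), add(add(SSZ, SZ), add(Z, Z)))
  [4] add(add(add(SSZ, SZ), add(Z, Z)), mul(add(add(Z, mul(SZ, SZ)), add(SZ, Z)), add(add(SSZ, SZ), add(Z, Z))))
  [5] add(add(S(add(SZ, SZ)), add(Z, Z)), mul(add(add(Z, mul(SZ, SZ)), add(SZ, Z)), add(add(SSZ, SZ), add(Z, Z))))
  [6] add(S(add(add(SZ, SZ), add(Z, Z))), mul(add(add(Z, mul(SZ, SZ)), add(SZ, Z)), add(add(SSZ, SZ), add(Z, Z))))
  [7] S(add(add(add(SZ, SZ), add(Z, Z)), mul(add(add(Z, mul(SZ, SZ)), add(SZ, Z)), add(add(SSZ, SZ), add(Z, Z)))))
  [8] S(add(add(S(add(Z, SZ)), add(Z, Z)), mul(add(add(Z, mul(SZ, SZ)), add(SZ, Z)), add(add(SSZ, SZ), add(Z, Z)))))
  [9] S(add(S(add(add(Z, SZ), add(Z, Z))), mul(add(add(Z, mul(SZ, SZ)), add(SZ, Z)), add(add(SSZ, SZ), add(Z, Z)))))
  [10] S(S(add(add(add(Z, SZ), add(Z, Z)), mul(add(add(Z, mul(SZ, SZ)), add(SZ, Z)), add(add(SSZ, SZ), add(Z, Z))))))
  [11] S(S(add(add(SZ, add(Z, Z)), mul(add(add(Z, mul(SZ, SZ)), add(SZ, Z)), add(add(SSZ, SZ), add(Z, Z))))))
  [12] S(S(add(S(add(Z, add(Z, Z))), mul(add(add(Z, mul(SZ, SZ)), add(SZ, Z)), add(add(SSZ, SZ), add(Z, Z))))))
  [13] S(S(S(add(add(Z, add(Z, Z)), mul(add(add(Z, mul(SZ, SZ)), add(SZ, Z)), add(add(SSZ, SZ), add(Z, Z)))))))
  [14] S(S(S(add(add(Z, Z), mul(add(add(Z, mul(SZ, SZ)), add(SZ, Z)), add(add(SSZ, SZ), add(Z, Z)))))))
  [15] S(S(S(add(Z, mul(add(add(Z, mul(SZ, SZ)), add(SZ, Z)), add(add(SSZ, SZ), add(Z, Z)))))))
  [16] S(S(S(mul(add(add(Z, mul(SZ, SZ)), add(SZ, Z)), add(add(SSZ, SZ), add(Z, Z))))))
  [17] S(S(S(mul(add(mul(SZ, SZ), add(SZ, Z)), add(add(SSZ, SZ), add(Z, Z))))))
  [18] S(S(S(mul(add(add(SZ, mul(Z, SZ)), add(SZ, Z)), add(add(SSZ, SZ), add(Z, Z))))))
  [19] S(S(S(mul(add(S(add(Z, mul(Z, SZ))), add(SZ, Z)), add(add(SSZ, SZ), add(Z, Z))))))
  [20] S(S(S(mul(S(add(add(Z, mul(Z, SZ)), add(SZ, Z))), add(add(SSZ, SZ), add(Z, Z))))))
  [21] S(S(S(add(add(add(SSZ, SZ), add(Z, Z)), mul(add(add(Z, mul(Z, SZ)), add(SZ, Z)), add(add(SSZ, SZ), add(Z, Z)))))))
  [22] S(S(S(add(add(S(add(SZ, SZ)), add(Z, Z)), mul(add(add(Z, mul(Z, SZ)), add(SZ, Z)), add(add(SSZ, SZ), add(Z, Z)))))))
  [23] S(S(S(add(S(add(add(SZ, SZ), add(Z, Z))), mul(add(add(Z, mul(Z, SZ)), add(SZ, Z)), add(add(SSZ, SZ), add(Z, Z)))))))
  [24] S(S(S(S(add(add(add(SZ, SZ), add(Z, Z)), mul(add(add(Z, mul(Z, SZ)), add(SZ, Z)), add(add(SSZ, SZ), add(Z, Z))))))))
  [25] S(S(S(S(add(add(S(add(Z, SZ)), add(Z, Z)), mul(add(add(Z, mul(Z, SZ)), add(SZ, Z)), add(add(SSZ, SZ), add(Z, Z))))))))
  [26] S(S(S(S(add(S(add(add(Z, SZ), add(Z, Z))), mul(add(add(Z, mul(Z, SZ)), add(SZ, Z)), add(add(SSZ, SZ), add(Z, Z))))))))
  [27] S(S(S(S(S(add(add(add(Z, SZ), add(Z, Z)), mul(add(add(Z, mul(Z, SZ)), add(SZ, Z)), add(add(SSZ, SZ), add(Z, Z)))))))))
  [28] S(S(S(S(S(add(add(SZ, add(Z, Z)), mul(add(add(Z, mul(Z, SZ)), add(SZ, Z)), add(add(SSZ, SZ), add(Z, Z)))))))))
  [29] S(S(S(S(S(add(S(add(Z, add(Z, Z))), mul(add(add(Z, mul(Z, SZ)), add(SZ, Z)), add(add(SSZ, SZ), add(Z, Z)))))))))
  [30] S(S(S(S(S(S(add(add(Z, add(Z, Z)), mul(add(add(Z, mul(Z, SZ)), add(SZ, Z)), add(add(SSZ, SZ), add(Z, Z))))))))))
  [31] S(S(S(S(S(S(add(add(Z, Z), mul(add(add(Z, mul(Z, SZ)), add(SZ, Z)), add(add(SSZ, SZ), add(Z, Z))))))))))
  [32] S(S(S(S(S(S(add(Z, mul(add(add(Z, mul(Z, SZ)), add(SZ, Z)), add(add(SSZ, SZ), add(Z, Z))))))))))
  [33] S(S(S(S(S(S(mul(add(add(Z, mul(Z, SZ)), add(SZ, Z)), add(add(SSZ, SZ), add(Z, Z)))))))))
  [34] S(S(S(S(S(S(mul(add(mul(Z, SZ), add(SZ, Z)), add(add(SSZ, SZ), add(Z, Z)))))))))
  [35] S(S(S(S(S(S(mul(add(Z, add(SZ, Z)), add(add(SSZ, SZ), add(Z, Z)))))))))
  [36] S(S(S(S(S(S(mul(add(SZ, Z), add(add(SSZ, SZ), add(Z, Z)))))))))
  [37] S(S(S(S(S(S(mul(S(add(Z, Z)), add(add(SSZ, SZ), add(Z, Z)))))))))
  [38] S(S(S(S(S(S(add(add(add(SSZ, SZ), add(Z, Z)), mul(add(Z, Z), add(add(SSZ, SZ), add(Z, Z))))))))))
  [39] S(S(S(S(S(S(add(add(S(add(SZ, SZ)), add(Z, Z)), mul(add(Z, Z), add(add(SSZ, SZ), add(Z, Z))))))))))
  [40] S(S(S(S(S(S(add(S(add(add(SZ, SZ), add(Z, Z))), mul(add(Z, Z), add(add(SSZ, SZ), add(Z, Z))))))))))
  [41] S(S(S(S(S(S(S(add(add(add(SZ, SZ), add(Z, Z)), mul(add(Z, Z), add(add(SSZ, SZ), add(Z, Z)))))))))))
  [42] S(S(S(S(S(S(S(add(add(S(add(Z, SZ)), add(Z, Z)), mul(add(Z, Z), add(add(SSZ, SZ), add(Z, Z)))))))))))
  [43] S(S(S(S(S(S(S(add(S(add(add(Z, SZ), add(Z, Z))), mul(add(Z, Z), add(add(SSZ, SZ), add(Z, Z)))))))))))
  [44] S(S(S(S(S(S(S(S(add(add(add(Z, SZ), add(Z, Z)), mul(add(Z, Z), add(add(SSZ, SZ), add(Z, Z))))))))))))
  [45] S(S(S(S(S(S(S(S(add(add(SZ, add(Z, Z)), mul(add(Z, Z), add(add(SSZ, SZ), add(Z, Z))))))))))))
  [46] S(S(S(S(S(S(S(S(add(S(add(Z, add(Z, Z))), mul(add(Z, Z), add(add(SSZ, SZ), add(Z, Z))))))))))))
  [47] S(S(S(S(S(S(S(S(S(add(add(Z, add(Z, Z)), mul(add(Z, Z), add(add(SSZ, SZ), add(Z, Z)))))))))))))
  [48] S(S(S(S(S(S(S(S(S(add(add(Z, Z), mul(add(Z, Z), add(add(SSZ, SZ), add(Z, Z)))))))))))))
  [49] S(S(S(S(S(S(S(S(S(add(Z, mul(add(Z, Z), add(add(SSZ, SZ), add(Z, Z)))))))))))))
  [50] S(S(S(S(S(S(S(S(S(mul(add(Z, Z), add(add(SSZ, SZ), add(Z, Z))))))))))))
  [51] S(S(S(S(S(S(S(S(S(mul(Z, add(add(SSZ, SZ), add(Z, Z))))))))))))
  [52] S^9(Z)

Term B:
  start: mul(add(mul(SZ, SSZ), add(Z, SZ)), add(SSZ, SZ))
  [1] mul(add(add(SSZ, mul(Z, SSZ)), add(Z, SZ)), add(SSZ, SZ))
  [2] mul(add(S(add(SZ, mul(Z, SSZ))), add(Z, SZ)), add(SSZ, SZ))
  [3] mul(S(add(add(SZ, mul(Z, SSZ)), add(Z, SZ))), add(SSZ, SZ))
  [4] add(add(SSZ, SZ), mul(add(add(SZ, mul(Z, SSZ)), add(Z, SZ)), add(SSZ, SZ)))
  [5] add(S(add(SZ, SZ)), mul(add(add(SZ, mul(Z, SSZ)), add(Z, SZ)), add(SSZ, SZ)))
  [6] S(add(add(SZ, SZ), mul(add(add(SZ, mul(Z, SSZ)), add(Z, SZ)), add(SSZ, SZ))))
  [7] S(add(S(add(Z, SZ)), mul(add(add(SZ, mul(Z, SSZ)), add(Z, SZ)), add(SSZ, SZ))))
  [8] S(S(add(add(Z, SZ), mul(add(add(SZ, mul(Z, SSZ)), add(Z, SZ)), add(SSZ, SZ)))))
  [9] S(S(add(SZ, mul(add(add(SZ, mul(Z, SSZ)), add(Z, SZ)), add(SSZ, SZ)))))
  [10] S(S(S(add(Z, mul(add(add(SZ, mul(Z, SSZ)), add(Z, SZ)), add(SSZ, SZ))))))
  [11] S(S(S(mul(add(add(SZ, mul(Z, SSZ)), add(Z, SZ)), add(SSZ, SZ)))))
  [12] S(S(S(mul(add(S(add(Z, mul(Z, SSZ))), add(Z, SZ)), add(SSZ, SZ)))))
  [13] S(S(S(mul(S(add(add(Z, mul(Z, SSZ)), add(Z, SZ))), add(SSZ, SZ)))))
  [14] S(S(S(add(add(SSZ, SZ), mul(add(add(Z, mul(Z, SSZ)), add(Z, SZ)), add(SSZ, SZ))))))
  [15] S(S(S(add(S(add(SZ, SZ)), mul(add(add(Z, mul(Z, SSZ)), add(Z, SZ)), add(SSZ, SZ))))))
  [16] S(S(S(S(add(add(SZ, SZ), mul(add(add(Z, mul(Z, SSZ)), add(Z, SZ)), add(SSZ, SZ)))))))
  [17] S(S(S(S(add(S(add(Z, SZ)), mul(add(add(Z, mul(Z, SSZ)), add(Z, SZ)), add(SSZ, SZ)))))))
  [18] S(S(S(S(S(add(add(Z, SZ), mul(add(add(Z, mul(Z, SSZ)), add(Z, SZ)), add(SSZ, SZ))))))))
  [19] S(S(S(S(S(add(SZ, mul(add(add(Z, mul(Z, SSZ)), add(Z, SZ)), add(SSZ, SZ))))))))
  [20] S(S(S(S(S(S(add(Z, mul(add(add(Z, mul(Z, SSZ)), add(Z, SZ)), add(SSZ, SZ)))))))))
  [21] S(S(S(S(S(S(mul(add(add(Z, mul(Z, SSZ)), add(Z, SZ)), add(SSZ, SZ))))))))
  [22] S(S(S(S(S(S(mul(add(mul(Z, SSZ), add(Z, SZ)), add(SSZ, SZ))))))))
  [23] S(S(S(S(S(S(mul(add(Z, add(Z, SZ)), add(SSZ, SZ))))))))
  [24] S(S(S(S(S(S(mul(add(Z, SZ), add(SSZ, SZ))))))))
  [25] S(S(S(S(S(S(mul(SZ, add(SSZ, SZ))))))))
  [26] S(S(S(S(S(S(add(add(SSZ, SZ), mul(Z, add(SSZ, SZ)))))))))
  [27] S(S(S(S(S(S(add(S(add(SZ, SZ)), mul(Z, add(SSZ, SZ)))))))))
  [28] S(S(S(S(S(S(S(add(add(SZ, SZ), mul(Z, add(SSZ, SZ))))))))))
  [29] S(S(S(S(S(S(S(add(S(add(Z, SZ)), mul(Z, add(SSZ, SZ))))))))))
  [30] S(S(S(S(S(S(S(S(add(add(Z, SZ), mul(Z, add(SSZ, SZ)))))))))))
  [31] S(S(S(S(S(S(S(S(add(SZ, mul(Z, add(SSZ, SZ)))))))))))
  [32] S(S(S(S(S(S(S(S(S(add(Z, mul(Z, add(SSZ, SZ))))))))))))
  [33] S(S(S(S(S(S(S(S(S(mul(Z, add(SSZ, SZ)))))))))))
  [34] S^9(Z)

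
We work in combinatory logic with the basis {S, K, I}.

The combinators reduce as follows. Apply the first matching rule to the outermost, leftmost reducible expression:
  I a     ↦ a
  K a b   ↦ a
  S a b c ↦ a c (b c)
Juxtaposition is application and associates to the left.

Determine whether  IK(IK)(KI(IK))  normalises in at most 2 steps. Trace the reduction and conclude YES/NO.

Answer: NO — after 2 steps the term is IK, not yet normal

Working:
  start: IK(IK)(KI(IK))
  →1  K(IK)(KI(IK))
  →2  IK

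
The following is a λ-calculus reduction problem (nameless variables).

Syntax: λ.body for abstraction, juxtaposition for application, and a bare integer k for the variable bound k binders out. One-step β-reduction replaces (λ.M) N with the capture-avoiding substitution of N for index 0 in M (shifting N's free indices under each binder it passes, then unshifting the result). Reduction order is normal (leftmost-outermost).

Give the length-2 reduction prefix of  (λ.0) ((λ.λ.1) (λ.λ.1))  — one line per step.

Answer: after 2 steps: λ.λ.λ.1

Derivation:
  start: (λ.0) ((λ.λ.1) (λ.λ.1))
  →1  (λ.λ.1) (λ.λ.1)
  →2  λ.λ.λ.1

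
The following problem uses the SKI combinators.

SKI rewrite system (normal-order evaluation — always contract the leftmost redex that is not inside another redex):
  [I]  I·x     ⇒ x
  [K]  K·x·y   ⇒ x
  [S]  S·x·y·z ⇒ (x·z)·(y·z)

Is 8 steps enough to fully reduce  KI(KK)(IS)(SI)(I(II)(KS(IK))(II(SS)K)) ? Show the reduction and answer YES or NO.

  start: KI(KK)(IS)(SI)(I(II)(KS(IK))(II(SS)K))
  →1  I(IS)(SI)(I(II)(KS(IK))(II(SS)K))
  →2  IS(SI)(I(II)(KS(IK))(II(SS)K))
  →3  S(SI)(I(II)(KS(IK))(II(SS)K))
  →4  S(SI)(II(KS(IK))(II(SS)K))
  →5  S(SI)(I(KS(IK))(II(SS)K))
  →6  S(SI)(KS(IK)(II(SS)K))
  →7  S(SI)(S(II(SS)K))
  →8  S(SI)(S(I(SS)K))

Answer: NO — after 8 steps the term is S(SI)(S(I(SS)K)), not yet normal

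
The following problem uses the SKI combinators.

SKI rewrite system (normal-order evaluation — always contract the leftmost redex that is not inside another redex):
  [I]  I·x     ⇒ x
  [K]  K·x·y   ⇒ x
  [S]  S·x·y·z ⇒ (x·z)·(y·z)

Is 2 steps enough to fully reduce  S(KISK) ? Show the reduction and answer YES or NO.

Answer: YES — reaches normal form SK in 2 ≤ 2 steps

Reduction:
  start: S(KISK)
  step 1: S(IK)
  step 2: SK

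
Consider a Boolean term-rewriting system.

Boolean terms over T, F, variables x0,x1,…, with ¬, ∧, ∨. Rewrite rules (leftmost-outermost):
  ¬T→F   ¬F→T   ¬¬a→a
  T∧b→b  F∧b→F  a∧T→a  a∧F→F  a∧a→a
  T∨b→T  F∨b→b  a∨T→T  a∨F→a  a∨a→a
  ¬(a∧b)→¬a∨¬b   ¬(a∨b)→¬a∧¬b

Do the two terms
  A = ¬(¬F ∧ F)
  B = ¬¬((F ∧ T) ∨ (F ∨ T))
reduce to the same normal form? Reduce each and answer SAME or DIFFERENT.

Term A:
  start: ¬(¬F ∧ F)
  →1  ¬¬F ∨ ¬F
  →2  F ∨ ¬F
  →3  ¬F
  →4  T

Term B:
  start: ¬¬((F ∧ T) ∨ (F ∨ T))
  →1  (F ∧ T) ∨ (F ∨ T)
  →2  F ∨ (F ∨ T)
  →3  F ∨ T
  →4  T

Answer: SAME — A ⇓ T, B ⇓ T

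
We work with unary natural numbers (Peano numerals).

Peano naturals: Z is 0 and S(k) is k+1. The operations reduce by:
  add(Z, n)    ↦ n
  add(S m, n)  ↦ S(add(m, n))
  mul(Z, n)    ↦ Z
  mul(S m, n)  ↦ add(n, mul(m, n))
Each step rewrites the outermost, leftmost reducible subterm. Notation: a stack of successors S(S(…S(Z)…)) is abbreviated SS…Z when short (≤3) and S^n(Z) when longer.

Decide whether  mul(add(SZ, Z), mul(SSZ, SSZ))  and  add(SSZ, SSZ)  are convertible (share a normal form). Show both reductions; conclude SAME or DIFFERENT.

Term A:
  start: mul(add(SZ, Z), mul(SSZ, SSZ))
  →1  mul(S(add(Z, Z)), mul(SSZ, SSZ))
  →2  add(mul(SSZ, SSZ), mul(add(Z, Z), mul(SSZ, SSZ)))
  →3  add(add(SSZ, mul(SZ, SSZ)), mul(add(Z, Z), mul(SSZ, SSZ)))
  →4  add(S(add(SZ, mul(SZ, SSZ))), mul(add(Z, Z), mul(SSZ, SSZ)))
  →5  S(add(add(SZ, mul(SZ, SSZ)), mul(add(Z, Z), mul(SSZ, SSZ))))
  →6  S(add(S(add(Z, mul(SZ, SSZ))), mul(add(Z, Z), mul(SSZ, SSZ))))
  →7  S(S(add(add(Z, mul(SZ, SSZ)), mul(add(Z, Z), mul(SSZ, SSZ)))))
  →8  S(S(add(mul(SZ, SSZ), mul(add(Z, Z), mul(SSZ, SSZ)))))
  →9  S(S(add(add(SSZ, mul(Z, SSZ)), mul(add(Z, Z), mul(SSZ, SSZ)))))
  →10  S(S(add(S(add(SZ, mul(Z, SSZ))), mul(add(Z, Z), mul(SSZ, SSZ)))))
  →11  S(S(S(add(add(SZ, mul(Z, SSZ)), mul(add(Z, Z), mul(SSZ, SSZ))))))
  →12  S(S(S(add(S(add(Z, mul(Z, SSZ))), mul(add(Z, Z), mul(SSZ, SSZ))))))
  →13  S(S(S(S(add(add(Z, mul(Z, SSZ)), mul(add(Z, Z), mul(SSZ, SSZ)))))))
  →14  S(S(S(S(add(mul(Z, SSZ), mul(add(Z, Z), mul(SSZ, SSZ)))))))
  →15  S(S(S(S(add(Z, mul(add(Z, Z), mul(SSZ, SSZ)))))))
  →16  S(S(S(S(mul(add(Z, Z), mul(SSZ, SSZ))))))
  →17  S(S(S(S(mul(Z, mul(SSZ, SSZ))))))
  →18  S^4(Z)

Term B:
  start: add(SSZ, SSZ)
  →1  S(add(SZ, SSZ))
  →2  S(S(add(Z, SSZ)))
  →3  S^4(Z)

Answer: SAME — A ⇓ S^4(Z), B ⇓ S^4(Z)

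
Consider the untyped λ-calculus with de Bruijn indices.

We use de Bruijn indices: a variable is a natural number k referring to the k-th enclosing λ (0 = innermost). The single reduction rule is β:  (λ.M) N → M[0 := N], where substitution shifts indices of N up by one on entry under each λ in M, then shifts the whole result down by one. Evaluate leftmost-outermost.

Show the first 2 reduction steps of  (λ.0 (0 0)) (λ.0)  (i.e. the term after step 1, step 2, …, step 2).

Answer: after 2 steps: (λ.0) (λ.0)

Reduction:
  start: (λ.0 (0 0)) (λ.0)
  step 1: (λ.0) ((λ.0) (λ.0))
  step 2: (λ.0) (λ.0)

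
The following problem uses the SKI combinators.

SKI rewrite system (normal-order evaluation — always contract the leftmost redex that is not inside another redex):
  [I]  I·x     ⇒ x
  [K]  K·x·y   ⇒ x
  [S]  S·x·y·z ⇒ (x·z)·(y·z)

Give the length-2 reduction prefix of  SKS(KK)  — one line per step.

  start: SKS(KK)
  →1  K(KK)(S(KK))
  →2  KK

Answer: after 2 steps: KK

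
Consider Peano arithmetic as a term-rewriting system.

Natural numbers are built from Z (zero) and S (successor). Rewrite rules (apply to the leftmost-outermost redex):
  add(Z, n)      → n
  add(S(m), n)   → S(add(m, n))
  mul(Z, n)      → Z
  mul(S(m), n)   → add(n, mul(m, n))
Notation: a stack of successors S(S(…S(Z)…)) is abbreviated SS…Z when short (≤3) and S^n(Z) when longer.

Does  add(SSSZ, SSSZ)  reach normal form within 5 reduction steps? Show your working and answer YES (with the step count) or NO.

  start: add(SSSZ, SSSZ)
  →1  S(add(SSZ, SSSZ))
  →2  S(S(add(SZ, SSSZ)))
  →3  S(S(S(add(Z, SSSZ))))
  →4  S^6(Z)

Answer: YES — reaches normal form S^6(Z) in 4 ≤ 5 steps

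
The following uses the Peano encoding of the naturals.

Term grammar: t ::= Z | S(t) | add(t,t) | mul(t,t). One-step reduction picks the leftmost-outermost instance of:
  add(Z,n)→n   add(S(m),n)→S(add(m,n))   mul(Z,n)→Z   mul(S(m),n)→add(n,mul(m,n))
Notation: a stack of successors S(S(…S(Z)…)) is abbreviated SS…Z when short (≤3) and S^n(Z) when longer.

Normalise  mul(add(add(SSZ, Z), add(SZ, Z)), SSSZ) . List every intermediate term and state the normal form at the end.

Answer: normal form = S^9(Z)  (in 24 steps)

Derivation:
  start: mul(add(add(SSZ, Z), add(SZ, Z)), SSSZ)
  step 1: mul(add(S(add(SZ, Z)), add(SZ, Z)), SSSZ)
  step 2: mul(S(add(add(SZ, Z), add(SZ, Z))), SSSZ)
  step 3: add(SSSZ, mul(add(add(SZ, Z), add(SZ, Z)), SSSZ))
  step 4: S(add(SSZ, mul(add(add(SZ, Z), add(SZ, Z)), SSSZ)))
  step 5: S(S(add(SZ, mul(add(add(SZ, Z), add(SZ, Z)), SSSZ))))
  step 6: S(S(S(add(Z, mul(add(add(SZ, Z), add(SZ, Z)), SSSZ)))))
  step 7: S(S(S(mul(add(add(SZ, Z), add(SZ, Z)), SSSZ))))
  step 8: S(S(S(mul(add(S(add(Z, Z)), add(SZ, Z)), SSSZ))))
  step 9: S(S(S(mul(S(add(add(Z, Z), add(SZ, Z))), SSSZ))))
  step 10: S(S(S(add(SSSZ, mul(add(add(Z, Z), add(SZ, Z)), SSSZ)))))
  step 11: S(S(S(S(add(SSZ, mul(add(add(Z, Z), add(SZ, Z)), SSSZ))))))
  step 12: S(S(S(S(S(add(SZ, mul(add(add(Z, Z), add(SZ, Z)), SSSZ)))))))
  step 13: S(S(S(S(S(S(add(Z, mul(add(add(Z, Z), add(SZ, Z)), SSSZ))))))))
  step 14: S(S(S(S(S(S(mul(add(add(Z, Z), add(SZ, Z)), SSSZ)))))))
  step 15: S(S(S(S(S(S(mul(add(Z, add(SZ, Z)), SSSZ)))))))
  step 16: S(S(S(S(S(S(mul(add(SZ, Z), SSSZ)))))))
  step 17: S(S(S(S(S(S(mul(S(add(Z, Z)), SSSZ)))))))
  step 18: S(S(S(S(S(S(add(SSSZ, mul(add(Z, Z), SSSZ))))))))
  step 19: S(S(S(S(S(S(S(add(SSZ, mul(add(Z, Z), SSSZ)))))))))
  step 20: S(S(S(S(S(S(S(S(add(SZ, mul(add(Z, Z), SSSZ))))))))))
  step 21: S(S(S(S(S(S(S(S(S(add(Z, mul(add(Z, Z), SSSZ)))))))))))
  step 22: S(S(S(S(S(S(S(S(S(mul(add(Z, Z), SSSZ))))))))))
  step 23: S(S(S(S(S(S(S(S(S(mul(Z, SSSZ))))))))))
  step 24: S^9(Z)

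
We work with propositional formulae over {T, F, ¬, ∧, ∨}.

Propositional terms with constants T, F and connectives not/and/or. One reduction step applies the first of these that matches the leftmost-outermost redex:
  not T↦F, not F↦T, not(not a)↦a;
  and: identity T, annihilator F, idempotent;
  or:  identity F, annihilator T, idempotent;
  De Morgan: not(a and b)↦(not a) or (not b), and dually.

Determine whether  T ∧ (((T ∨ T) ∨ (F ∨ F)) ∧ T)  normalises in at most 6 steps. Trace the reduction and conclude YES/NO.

Answer: YES — reaches normal form T in 4 ≤ 6 steps

Reduction:
  start: T ∧ (((T ∨ T) ∨ (F ∨ F)) ∧ T)
  →1  ((T ∨ T) ∨ (F ∨ F)) ∧ T
  →2  (T ∨ T) ∨ (F ∨ F)
  →3  T ∨ (F ∨ F)
  →4  T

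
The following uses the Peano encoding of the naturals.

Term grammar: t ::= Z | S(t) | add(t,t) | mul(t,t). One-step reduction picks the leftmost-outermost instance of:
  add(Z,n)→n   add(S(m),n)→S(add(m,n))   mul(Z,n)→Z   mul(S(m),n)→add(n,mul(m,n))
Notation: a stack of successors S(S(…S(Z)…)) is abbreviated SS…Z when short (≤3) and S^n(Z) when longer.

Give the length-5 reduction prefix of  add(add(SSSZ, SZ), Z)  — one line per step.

  start: add(add(SSSZ, SZ), Z)
  [1] add(S(add(SSZ, SZ)), Z)
  [2] S(add(add(SSZ, SZ), Z))
  [3] S(add(S(add(SZ, SZ)), Z))
  [4] S(S(add(add(SZ, SZ), Z)))
  [5] S(S(add(S(add(Z, SZ)), Z)))

Answer: after 5 steps: S(S(add(S(add(Z, SZ)), Z)))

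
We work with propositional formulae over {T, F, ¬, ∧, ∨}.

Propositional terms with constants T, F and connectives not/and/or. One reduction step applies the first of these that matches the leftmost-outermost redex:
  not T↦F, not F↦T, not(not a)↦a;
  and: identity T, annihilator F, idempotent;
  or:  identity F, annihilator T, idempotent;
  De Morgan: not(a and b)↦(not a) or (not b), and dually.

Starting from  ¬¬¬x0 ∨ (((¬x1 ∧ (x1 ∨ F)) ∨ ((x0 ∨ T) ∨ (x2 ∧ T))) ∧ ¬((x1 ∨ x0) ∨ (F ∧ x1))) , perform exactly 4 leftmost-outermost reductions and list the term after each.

  start: ¬¬¬x0 ∨ (((¬x1 ∧ (x1 ∨ F)) ∨ ((x0 ∨ T) ∨ (x2 ∧ T))) ∧ ¬((x1 ∨ x0) ∨ (F ∧ x1)))
  →1  ¬x0 ∨ (((¬x1 ∧ (x1 ∨ F)) ∨ ((x0 ∨ T) ∨ (x2 ∧ T))) ∧ ¬((x1 ∨ x0) ∨ (F ∧ x1)))
  →2  ¬x0 ∨ (((¬x1 ∧ x1) ∨ ((x0 ∨ T) ∨ (x2 ∧ T))) ∧ ¬((x1 ∨ x0) ∨ (F ∧ x1)))
  →3  ¬x0 ∨ (((¬x1 ∧ x1) ∨ (T ∨ (x2 ∧ T))) ∧ ¬((x1 ∨ x0) ∨ (F ∧ x1)))
  →4  ¬x0 ∨ (((¬x1 ∧ x1) ∨ T) ∧ ¬((x1 ∨ x0) ∨ (F ∧ x1)))

Answer: after 4 steps: ¬x0 ∨ (((¬x1 ∧ x1) ∨ T) ∧ ¬((x1 ∨ x0) ∨ (F ∧ x1)))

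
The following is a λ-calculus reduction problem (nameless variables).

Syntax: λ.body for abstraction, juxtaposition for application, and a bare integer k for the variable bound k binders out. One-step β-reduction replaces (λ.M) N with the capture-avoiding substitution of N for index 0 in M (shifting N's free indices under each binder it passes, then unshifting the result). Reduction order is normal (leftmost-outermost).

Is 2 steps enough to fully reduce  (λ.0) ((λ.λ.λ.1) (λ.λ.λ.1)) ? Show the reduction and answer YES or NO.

  start: (λ.0) ((λ.λ.λ.1) (λ.λ.λ.1))
  step 1: (λ.λ.λ.1) (λ.λ.λ.1)
  step 2: λ.λ.1

Answer: YES — reaches normal form λ.λ.1 in 2 ≤ 2 steps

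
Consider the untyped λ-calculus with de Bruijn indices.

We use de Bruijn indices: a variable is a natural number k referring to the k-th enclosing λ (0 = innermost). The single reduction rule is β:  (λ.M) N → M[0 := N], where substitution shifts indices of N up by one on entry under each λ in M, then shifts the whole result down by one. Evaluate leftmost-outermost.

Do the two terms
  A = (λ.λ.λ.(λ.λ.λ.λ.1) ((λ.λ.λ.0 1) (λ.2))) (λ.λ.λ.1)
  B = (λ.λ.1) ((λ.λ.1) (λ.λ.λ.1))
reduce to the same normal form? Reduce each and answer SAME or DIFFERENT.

Answer: SAME — A ⇓ λ.λ.λ.λ.λ.1, B ⇓ λ.λ.λ.λ.λ.1

Reduction:
Term A:
  start: (λ.λ.λ.(λ.λ.λ.λ.1) ((λ.λ.λ.0 1) (λ.2))) (λ.λ.λ.1)
  step 1: λ.λ.(λ.λ.λ.λ.1) ((λ.λ.λ.0 1) (λ.2))
  step 2: λ.λ.λ.λ.λ.1

Term B:
  start: (λ.λ.1) ((λ.λ.1) (λ.λ.λ.1))
  step 1: λ.(λ.λ.1) (λ.λ.λ.1)
  step 2: λ.λ.λ.λ.λ.1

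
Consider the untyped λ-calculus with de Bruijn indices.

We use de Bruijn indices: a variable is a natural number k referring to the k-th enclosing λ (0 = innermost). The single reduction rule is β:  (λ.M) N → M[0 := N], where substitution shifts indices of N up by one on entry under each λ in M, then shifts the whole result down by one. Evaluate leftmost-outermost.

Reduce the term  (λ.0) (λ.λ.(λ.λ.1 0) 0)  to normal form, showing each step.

Answer: normal form = λ.λ.λ.1 0  (in 2 steps)

Working:
  start: (λ.0) (λ.λ.(λ.λ.1 0) 0)
  →1  λ.λ.(λ.λ.1 0) 0
  →2  λ.λ.λ.1 0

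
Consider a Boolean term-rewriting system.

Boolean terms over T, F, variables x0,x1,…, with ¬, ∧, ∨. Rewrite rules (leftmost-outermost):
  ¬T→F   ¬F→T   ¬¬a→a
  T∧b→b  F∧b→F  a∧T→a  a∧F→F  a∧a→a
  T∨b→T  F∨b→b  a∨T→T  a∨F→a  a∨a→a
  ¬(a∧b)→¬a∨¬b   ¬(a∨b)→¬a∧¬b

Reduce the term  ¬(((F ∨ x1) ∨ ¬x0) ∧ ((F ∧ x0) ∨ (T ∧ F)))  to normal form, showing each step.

Answer: normal form = T  (in 16 steps)

Derivation:
  start: ¬(((F ∨ x1) ∨ ¬x0) ∧ ((F ∧ x0) ∨ (T ∧ F)))
  step 1: ¬((F ∨ x1) ∨ ¬x0) ∨ ¬((F ∧ x0) ∨ (T ∧ F))
  step 2: (¬(F ∨ x1) ∧ ¬¬x0) ∨ ¬((F ∧ x0) ∨ (T ∧ F))
  step 3: ((¬F ∧ ¬x1) ∧ ¬¬x0) ∨ ¬((F ∧ x0) ∨ (T ∧ F))
  step 4: ((T ∧ ¬x1) ∧ ¬¬x0) ∨ ¬((F ∧ x0) ∨ (T ∧ F))
  step 5: (¬x1 ∧ ¬¬x0) ∨ ¬((F ∧ x0) ∨ (T ∧ F))
  step 6: (¬x1 ∧ x0) ∨ ¬((F ∧ x0) ∨ (T ∧ F))
  step 7: (¬x1 ∧ x0) ∨ (¬(F ∧ x0) ∧ ¬(T ∧ F))
  step 8: (¬x1 ∧ x0) ∨ ((¬F ∨ ¬x0) ∧ ¬(T ∧ F))
  step 9: (¬x1 ∧ x0) ∨ ((T ∨ ¬x0) ∧ ¬(T ∧ F))
  step 10: (¬x1 ∧ x0) ∨ (T ∧ ¬(T ∧ F))
  step 11: (¬x1 ∧ x0) ∨ ¬(T ∧ F)
  step 12: (¬x1 ∧ x0) ∨ (¬T ∨ ¬F)
  step 13: (¬x1 ∧ x0) ∨ (F ∨ ¬F)
  step 14: (¬x1 ∧ x0) ∨ ¬F
  step 15: (¬x1 ∧ x0) ∨ T
  step 16: T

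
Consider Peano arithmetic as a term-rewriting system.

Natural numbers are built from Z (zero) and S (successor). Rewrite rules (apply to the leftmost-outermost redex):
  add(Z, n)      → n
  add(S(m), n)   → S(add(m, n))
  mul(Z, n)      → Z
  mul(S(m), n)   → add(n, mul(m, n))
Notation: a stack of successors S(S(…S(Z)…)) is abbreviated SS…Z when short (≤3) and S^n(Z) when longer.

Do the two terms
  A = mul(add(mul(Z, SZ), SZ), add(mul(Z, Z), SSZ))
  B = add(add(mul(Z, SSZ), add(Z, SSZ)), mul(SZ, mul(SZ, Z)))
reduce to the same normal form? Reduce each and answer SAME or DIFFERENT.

Term A:
  start: mul(add(mul(Z, SZ), SZ), add(mul(Z, Z), SSZ))
  →1  mul(add(Z, SZ), add(mul(Z, Z), SSZ))
  →2  mul(SZ, add(mul(Z, Z), SSZ))
  →3  add(add(mul(Z, Z), SSZ), mul(Z, add(mul(Z, Z), SSZ)))
  →4  add(add(Z, SSZ), mul(Z, add(mul(Z, Z), SSZ)))
  →5  add(SSZ, mul(Z, add(mul(Z, Z), SSZ)))
  →6  S(add(SZ, mul(Z, add(mul(Z, Z), SSZ))))
  →7  S(S(add(Z, mul(Z, add(mul(Z, Z), SSZ)))))
  →8  S(S(mul(Z, add(mul(Z, Z), SSZ))))
  →9  SSZ

Term B:
  start: add(add(mul(Z, SSZ), add(Z, SSZ)), mul(SZ, mul(SZ, Z)))
  →1  add(add(Z, add(Z, SSZ)), mul(SZ, mul(SZ, Z)))
  →2  add(add(Z, SSZ), mul(SZ, mul(SZ, Z)))
  →3  add(SSZ, mul(SZ, mul(SZ, Z)))
  →4  S(add(SZ, mul(SZ, mul(SZ, Z))))
  →5  S(S(add(Z, mul(SZ, mul(SZ, Z)))))
  →6  S(S(mul(SZ, mul(SZ, Z))))
  →7  S(S(add(mul(SZ, Z), mul(Z, mul(SZ, Z)))))
  →8  S(S(add(add(Z, mul(Z, Z)), mul(Z, mul(SZ, Z)))))
  →9  S(S(add(mul(Z, Z), mul(Z, mul(SZ, Z)))))
  →10  S(S(add(Z, mul(Z, mul(SZ, Z)))))
  →11  S(S(mul(Z, mul(SZ, Z))))
  →12  SSZ

Answer: SAME — A ⇓ SSZ, B ⇓ SSZ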